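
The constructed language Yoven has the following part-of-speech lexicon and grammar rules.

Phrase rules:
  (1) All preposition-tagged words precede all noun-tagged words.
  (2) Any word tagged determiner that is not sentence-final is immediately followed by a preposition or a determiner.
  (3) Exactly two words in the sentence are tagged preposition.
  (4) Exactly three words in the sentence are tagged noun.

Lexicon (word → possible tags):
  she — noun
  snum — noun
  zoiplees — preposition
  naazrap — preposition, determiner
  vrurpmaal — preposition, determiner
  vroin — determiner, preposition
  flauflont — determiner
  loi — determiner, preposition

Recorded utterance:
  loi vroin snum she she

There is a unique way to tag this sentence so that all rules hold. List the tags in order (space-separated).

Candidates per position — 1:loi {determiner,preposition}; 2:vroin {determiner,preposition}; 3:snum {noun}; 4:she {noun}; 5:she {noun}.
At position 1, choosing determiner makes rule 3 impossible to satisfy; hence preposition.
At position 2, choosing determiner makes rule 2 impossible to satisfy; hence preposition.
The only consistent sequence is: preposition preposition noun noun noun.
Checking: rule 1 ✓; rule 2 ✓; rule 3 ✓; rule 4 ✓.

preposition preposition noun noun noun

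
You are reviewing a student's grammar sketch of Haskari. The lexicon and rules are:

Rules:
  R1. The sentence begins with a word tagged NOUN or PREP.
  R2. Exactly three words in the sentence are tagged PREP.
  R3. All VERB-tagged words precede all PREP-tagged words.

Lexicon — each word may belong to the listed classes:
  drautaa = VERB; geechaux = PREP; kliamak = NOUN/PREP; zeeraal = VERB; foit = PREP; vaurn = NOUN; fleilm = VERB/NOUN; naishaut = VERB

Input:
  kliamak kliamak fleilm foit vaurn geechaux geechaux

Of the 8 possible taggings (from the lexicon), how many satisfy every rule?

2

Candidates per position — 1:kliamak {NOUN,PREP}; 2:kliamak {NOUN,PREP}; 3:fleilm {VERB,NOUN}; 4:foit {PREP}; 5:vaurn {NOUN}; 6:geechaux {PREP}; 7:geechaux {PREP}.
There are 8 candidate sequences in total.
The sequences that satisfy every rule: NOUN NOUN VERB PREP NOUN PREP PREP; NOUN NOUN NOUN PREP NOUN PREP PREP.
Count = 2.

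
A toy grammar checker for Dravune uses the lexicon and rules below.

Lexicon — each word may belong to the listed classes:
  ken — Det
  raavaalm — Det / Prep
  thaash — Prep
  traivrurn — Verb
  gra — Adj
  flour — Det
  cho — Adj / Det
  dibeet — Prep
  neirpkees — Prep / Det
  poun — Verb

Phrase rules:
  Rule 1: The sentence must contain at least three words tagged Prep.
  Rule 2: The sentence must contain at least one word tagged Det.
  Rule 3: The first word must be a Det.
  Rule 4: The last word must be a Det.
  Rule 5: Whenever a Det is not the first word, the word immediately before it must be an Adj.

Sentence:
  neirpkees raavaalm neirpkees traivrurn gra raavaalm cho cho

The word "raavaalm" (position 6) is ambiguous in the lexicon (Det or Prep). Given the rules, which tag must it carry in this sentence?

Prep

Candidates per position — 1:neirpkees {Prep,Det}; 2:raavaalm {Det,Prep}; 3:neirpkees {Prep,Det}; 4:traivrurn {Verb}; 5:gra {Adj}; 6:raavaalm {Det,Prep}; 7:cho {Adj,Det}; 8:cho {Adj,Det}.
At position 1, choosing Prep makes rule 3 impossible to satisfy; hence Det.
At position 2, choosing Det makes rule 1 impossible to satisfy; hence Prep.
At position 3, choosing Det makes rule 1 impossible to satisfy; hence Prep.
At position 6, choosing Det makes rule 1 impossible to satisfy; hence Prep.
At position 7, choosing Det makes rule 5 impossible to satisfy; hence Adj.
At position 8, choosing Adj makes rule 4 impossible to satisfy; hence Det.
The only consistent sequence is: Det Prep Prep Verb Adj Prep Adj Det.
Checking: rule 1 satisfied; rule 2 satisfied; rule 3 satisfied; rule 4 satisfied; rule 5 satisfied.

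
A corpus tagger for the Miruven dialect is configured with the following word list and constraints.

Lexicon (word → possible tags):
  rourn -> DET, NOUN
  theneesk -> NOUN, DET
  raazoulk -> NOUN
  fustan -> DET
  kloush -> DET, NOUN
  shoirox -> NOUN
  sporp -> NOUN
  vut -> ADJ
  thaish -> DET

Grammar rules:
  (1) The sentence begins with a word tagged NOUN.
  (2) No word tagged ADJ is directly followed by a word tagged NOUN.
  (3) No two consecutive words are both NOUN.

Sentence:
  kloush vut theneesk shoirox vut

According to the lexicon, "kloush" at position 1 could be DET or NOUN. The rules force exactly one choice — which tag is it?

Candidates per position — 1:kloush {DET,NOUN}; 2:vut {ADJ}; 3:theneesk {NOUN,DET}; 4:shoirox {NOUN}; 5:vut {ADJ}.
Position 1: tagging it DET would leave rule 1 unsatisfiable, so it must be NOUN.
Position 3: tagging it NOUN would leave rule 2 unsatisfiable, so it must be DET.
The only consistent sequence is: NOUN ADJ DET NOUN ADJ.
Check: rule 1 ok; rule 2 ok; rule 3 ok.

NOUN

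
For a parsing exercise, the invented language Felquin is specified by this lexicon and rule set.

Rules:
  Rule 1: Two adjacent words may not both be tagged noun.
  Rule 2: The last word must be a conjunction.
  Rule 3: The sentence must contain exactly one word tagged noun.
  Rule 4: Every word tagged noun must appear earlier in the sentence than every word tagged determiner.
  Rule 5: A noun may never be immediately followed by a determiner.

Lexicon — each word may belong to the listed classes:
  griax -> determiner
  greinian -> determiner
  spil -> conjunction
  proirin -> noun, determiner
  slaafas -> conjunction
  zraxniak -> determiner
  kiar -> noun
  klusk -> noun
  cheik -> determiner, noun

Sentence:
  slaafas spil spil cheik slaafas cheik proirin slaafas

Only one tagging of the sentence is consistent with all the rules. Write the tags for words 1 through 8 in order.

Candidates per position — 1:slaafas {conjunction}; 2:spil {conjunction}; 3:spil {conjunction}; 4:cheik {determiner,noun}; 5:slaafas {conjunction}; 6:cheik {determiner,noun}; 7:proirin {noun,determiner}; 8:slaafas {conjunction}.
The remaining ambiguous positions (4, 6, 7) are resolved jointly — only one combination satisfies every rule.
So the tagging must be: conjunction conjunction conjunction noun conjunction determiner determiner conjunction.
Checking: rule 1 ok; rule 2 ok; rule 3 ok; rule 4 ok; rule 5 ok.

conjunction conjunction conjunction noun conjunction determiner determiner conjunction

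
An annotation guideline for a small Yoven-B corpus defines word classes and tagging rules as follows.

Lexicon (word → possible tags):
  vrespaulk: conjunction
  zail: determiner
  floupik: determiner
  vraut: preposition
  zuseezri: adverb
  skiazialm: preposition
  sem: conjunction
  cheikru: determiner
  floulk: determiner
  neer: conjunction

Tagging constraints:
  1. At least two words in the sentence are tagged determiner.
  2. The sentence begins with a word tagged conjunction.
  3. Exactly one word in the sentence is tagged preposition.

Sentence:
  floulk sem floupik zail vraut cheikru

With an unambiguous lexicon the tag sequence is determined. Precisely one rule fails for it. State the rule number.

Fixed tagging: determiner conjunction determiner determiner preposition determiner.
Rule check: R1 pass, R2 fail, R3 pass.
Only rule 2 fails.

2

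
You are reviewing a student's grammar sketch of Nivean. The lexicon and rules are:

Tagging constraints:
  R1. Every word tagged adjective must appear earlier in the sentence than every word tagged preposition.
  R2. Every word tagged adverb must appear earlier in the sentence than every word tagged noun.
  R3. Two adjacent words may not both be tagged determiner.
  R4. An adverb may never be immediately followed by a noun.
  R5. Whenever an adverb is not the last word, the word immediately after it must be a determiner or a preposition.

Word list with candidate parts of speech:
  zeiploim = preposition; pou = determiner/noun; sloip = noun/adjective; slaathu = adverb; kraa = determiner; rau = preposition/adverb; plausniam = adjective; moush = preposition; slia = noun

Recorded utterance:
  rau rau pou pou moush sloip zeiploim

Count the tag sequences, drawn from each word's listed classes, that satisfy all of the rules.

Candidates per position — 1:rau {preposition,adverb}; 2:rau {preposition,adverb}; 3:pou {determiner,noun}; 4:pou {determiner,noun}; 5:moush {preposition}; 6:sloip {noun,adjective}; 7:zeiploim {preposition}.
There are 32 candidate sequences in total.
Checking each against the rules leaves 7 sequences.
Count = 7.

7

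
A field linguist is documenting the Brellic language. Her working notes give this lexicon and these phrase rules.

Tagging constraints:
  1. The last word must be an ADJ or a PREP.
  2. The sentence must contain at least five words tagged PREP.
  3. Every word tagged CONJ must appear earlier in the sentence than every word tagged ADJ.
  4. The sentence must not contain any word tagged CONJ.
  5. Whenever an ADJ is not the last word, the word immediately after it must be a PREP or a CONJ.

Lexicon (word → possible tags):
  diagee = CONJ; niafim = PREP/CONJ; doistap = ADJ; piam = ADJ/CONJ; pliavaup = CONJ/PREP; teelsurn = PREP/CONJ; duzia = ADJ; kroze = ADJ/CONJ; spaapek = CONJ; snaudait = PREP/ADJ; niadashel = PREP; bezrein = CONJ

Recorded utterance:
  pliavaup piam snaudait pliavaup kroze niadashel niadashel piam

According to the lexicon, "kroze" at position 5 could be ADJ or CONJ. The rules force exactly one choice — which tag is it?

ADJ

Candidates per position — 1:pliavaup {CONJ,PREP}; 2:piam {ADJ,CONJ}; 3:snaudait {PREP,ADJ}; 4:pliavaup {CONJ,PREP}; 5:kroze {ADJ,CONJ}; 6:niadashel {PREP}; 7:niadashel {PREP}; 8:piam {ADJ,CONJ}.
Position 1: tagging it CONJ would leave rule 2 unsatisfiable, so it must be PREP.
Position 2: tagging it CONJ would leave rule 4 unsatisfiable, so it must be ADJ.
Position 3: tagging it ADJ would leave rule 2 unsatisfiable, so it must be PREP.
Position 4: tagging it CONJ would leave rule 2 unsatisfiable, so it must be PREP.
Position 5: tagging it CONJ would leave rule 3 unsatisfiable, so it must be ADJ.
Position 8: tagging it CONJ would leave rule 1 unsatisfiable, so it must be ADJ.
So the tagging must be: PREP ADJ PREP PREP ADJ PREP PREP ADJ.
Checking: rule 1 ok; rule 2 ok; rule 3 ok; rule 4 ok; rule 5 ok.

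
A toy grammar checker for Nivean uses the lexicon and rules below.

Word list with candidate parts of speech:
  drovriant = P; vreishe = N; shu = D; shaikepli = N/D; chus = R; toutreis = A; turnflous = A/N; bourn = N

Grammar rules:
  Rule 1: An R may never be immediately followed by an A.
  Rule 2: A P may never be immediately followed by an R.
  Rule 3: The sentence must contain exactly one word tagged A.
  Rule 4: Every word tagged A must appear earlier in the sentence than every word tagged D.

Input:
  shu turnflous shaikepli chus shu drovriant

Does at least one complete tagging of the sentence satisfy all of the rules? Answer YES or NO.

NO

Candidates per position — 1:shu {D}; 2:turnflous {A,N}; 3:shaikepli {N,D}; 4:chus {R}; 5:shu {D}; 6:drovriant {P}.
Every candidate sequence violates at least one rule; no consistent tagging exists.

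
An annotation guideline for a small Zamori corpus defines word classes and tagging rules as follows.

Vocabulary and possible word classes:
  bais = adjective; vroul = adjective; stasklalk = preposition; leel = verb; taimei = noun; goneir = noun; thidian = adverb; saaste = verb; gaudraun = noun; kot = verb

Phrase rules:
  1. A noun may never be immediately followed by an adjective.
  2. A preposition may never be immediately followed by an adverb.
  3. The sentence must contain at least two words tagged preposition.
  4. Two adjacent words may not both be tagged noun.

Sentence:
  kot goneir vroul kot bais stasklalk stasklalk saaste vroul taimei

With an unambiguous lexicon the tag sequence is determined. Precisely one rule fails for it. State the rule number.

1

Fixed tagging: verb noun adjective verb adjective preposition preposition verb adjective noun.
Rule check: R1 fail, R2 pass, R3 pass, R4 pass.
Only rule 1 fails.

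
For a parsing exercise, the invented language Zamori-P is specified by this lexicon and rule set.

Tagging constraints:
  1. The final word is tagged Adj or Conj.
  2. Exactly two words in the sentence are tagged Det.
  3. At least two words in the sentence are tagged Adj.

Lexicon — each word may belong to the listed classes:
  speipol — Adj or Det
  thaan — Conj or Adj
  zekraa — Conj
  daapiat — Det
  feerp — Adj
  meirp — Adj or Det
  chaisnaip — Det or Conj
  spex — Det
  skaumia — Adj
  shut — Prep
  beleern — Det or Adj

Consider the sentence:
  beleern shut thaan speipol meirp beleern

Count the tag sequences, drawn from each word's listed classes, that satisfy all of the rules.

Candidates per position — 1:beleern {Det,Adj}; 2:shut {Prep}; 3:thaan {Conj,Adj}; 4:speipol {Adj,Det}; 5:meirp {Adj,Det}; 6:beleern {Det,Adj}.
There are 32 candidate sequences in total.
Checking each against the rules leaves 6 sequences.
Count = 6.

6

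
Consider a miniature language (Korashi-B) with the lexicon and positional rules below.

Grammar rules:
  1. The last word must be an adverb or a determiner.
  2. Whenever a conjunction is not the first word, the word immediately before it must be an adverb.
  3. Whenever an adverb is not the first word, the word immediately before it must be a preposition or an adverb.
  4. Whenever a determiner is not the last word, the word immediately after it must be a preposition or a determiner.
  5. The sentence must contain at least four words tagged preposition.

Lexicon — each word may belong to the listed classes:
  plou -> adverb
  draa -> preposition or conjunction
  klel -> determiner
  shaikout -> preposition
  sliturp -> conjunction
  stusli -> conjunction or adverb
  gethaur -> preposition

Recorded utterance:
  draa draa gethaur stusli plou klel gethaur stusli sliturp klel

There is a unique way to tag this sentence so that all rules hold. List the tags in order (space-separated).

Candidates per position — 1:draa {preposition,conjunction}; 2:draa {preposition,conjunction}; 3:gethaur {preposition}; 4:stusli {conjunction,adverb}; 5:plou {adverb}; 6:klel {determiner}; 7:gethaur {preposition}; 8:stusli {conjunction,adverb}; 9:sliturp {conjunction}; 10:klel {determiner}.
Word 1 cannot be conjunction — rule 5 would then fail for every completion. It is preposition.
Word 2 cannot be conjunction — rule 2 would then fail for every completion. It is preposition.
Word 4 cannot be conjunction — rule 2 would then fail for every completion. It is adverb.
Word 8 cannot be conjunction — rule 2 would then fail for every completion. It is adverb.
The unique satisfying tagging is: preposition preposition preposition adverb adverb determiner preposition adverb conjunction determiner.
Check: rule 1 holds; rule 2 holds; rule 3 holds; rule 4 holds; rule 5 holds.

preposition preposition preposition adverb adverb determiner preposition adverb conjunction determiner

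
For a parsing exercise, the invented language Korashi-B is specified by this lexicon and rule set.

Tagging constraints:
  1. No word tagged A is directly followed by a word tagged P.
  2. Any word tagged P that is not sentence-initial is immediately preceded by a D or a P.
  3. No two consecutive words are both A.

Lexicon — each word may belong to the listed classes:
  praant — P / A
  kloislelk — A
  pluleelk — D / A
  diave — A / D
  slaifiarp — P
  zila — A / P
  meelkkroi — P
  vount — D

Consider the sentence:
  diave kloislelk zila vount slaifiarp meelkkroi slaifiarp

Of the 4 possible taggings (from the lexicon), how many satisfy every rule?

Candidates per position — 1:diave {A,D}; 2:kloislelk {A}; 3:zila {A,P}; 4:vount {D}; 5:slaifiarp {P}; 6:meelkkroi {P}; 7:slaifiarp {P}.
There are 4 candidate sequences in total.
Every candidate sequence violates at least one rule; no consistent tagging exists.
Count = 0.

0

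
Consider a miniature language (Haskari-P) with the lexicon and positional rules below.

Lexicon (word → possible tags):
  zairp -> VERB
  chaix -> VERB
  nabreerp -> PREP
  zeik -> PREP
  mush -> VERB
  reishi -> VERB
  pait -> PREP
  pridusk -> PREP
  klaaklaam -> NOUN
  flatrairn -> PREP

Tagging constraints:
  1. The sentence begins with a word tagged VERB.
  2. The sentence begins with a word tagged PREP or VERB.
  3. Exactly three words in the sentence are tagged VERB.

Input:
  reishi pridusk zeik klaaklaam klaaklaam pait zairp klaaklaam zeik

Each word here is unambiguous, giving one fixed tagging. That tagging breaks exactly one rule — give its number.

3

Fixed tagging: VERB PREP PREP NOUN NOUN PREP VERB NOUN PREP.
Applying the rules: R1 ✓, R2 ✓, R3 ✗.
Only rule 3 fails.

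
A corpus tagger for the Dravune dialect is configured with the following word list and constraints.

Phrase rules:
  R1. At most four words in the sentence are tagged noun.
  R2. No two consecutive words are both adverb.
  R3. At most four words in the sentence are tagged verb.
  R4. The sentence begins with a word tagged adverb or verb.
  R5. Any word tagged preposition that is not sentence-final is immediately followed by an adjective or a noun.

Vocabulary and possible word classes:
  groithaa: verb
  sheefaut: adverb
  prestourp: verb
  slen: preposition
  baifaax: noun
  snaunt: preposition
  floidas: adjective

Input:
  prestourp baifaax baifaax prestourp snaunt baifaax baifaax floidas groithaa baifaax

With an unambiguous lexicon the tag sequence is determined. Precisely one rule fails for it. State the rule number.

Fixed tagging: verb noun noun verb preposition noun noun adjective verb noun.
Rule check: R1 fails, R2 ok, R3 ok, R4 ok, R5 ok.
Only rule 1 fails.

1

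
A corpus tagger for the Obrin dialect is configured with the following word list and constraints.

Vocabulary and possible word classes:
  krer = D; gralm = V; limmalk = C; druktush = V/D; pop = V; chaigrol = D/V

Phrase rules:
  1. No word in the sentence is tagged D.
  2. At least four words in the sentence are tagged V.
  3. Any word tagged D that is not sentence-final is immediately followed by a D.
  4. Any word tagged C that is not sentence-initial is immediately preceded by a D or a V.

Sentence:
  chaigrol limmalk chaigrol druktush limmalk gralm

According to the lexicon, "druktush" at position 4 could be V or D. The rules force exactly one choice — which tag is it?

Candidates per position — 1:chaigrol {D,V}; 2:limmalk {C}; 3:chaigrol {D,V}; 4:druktush {V,D}; 5:limmalk {C}; 6:gralm {V}.
Position 1: tagging it D would leave rule 1 unsatisfiable, so it must be V.
Position 3: tagging it D would leave rule 1 unsatisfiable, so it must be V.
Position 4: tagging it D would leave rule 1 unsatisfiable, so it must be V.
That leaves exactly one tagging: V C V V C V.
Verifying each rule — rule 1 holds; rule 2 holds; rule 3 holds; rule 4 holds.

V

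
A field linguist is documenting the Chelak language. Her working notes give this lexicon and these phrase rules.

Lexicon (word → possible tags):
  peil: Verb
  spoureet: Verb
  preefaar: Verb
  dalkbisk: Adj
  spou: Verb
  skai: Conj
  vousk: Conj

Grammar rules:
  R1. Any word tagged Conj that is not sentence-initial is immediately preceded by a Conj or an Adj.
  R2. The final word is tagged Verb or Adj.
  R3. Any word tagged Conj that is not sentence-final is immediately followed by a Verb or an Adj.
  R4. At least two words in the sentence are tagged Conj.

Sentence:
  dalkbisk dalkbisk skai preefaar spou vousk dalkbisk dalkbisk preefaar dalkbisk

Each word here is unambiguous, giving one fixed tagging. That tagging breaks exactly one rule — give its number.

Fixed tagging: Adj Adj Conj Verb Verb Conj Adj Adj Verb Adj.
Checking each rule: R1 fail, R2 pass, R3 pass, R4 pass.
Only rule 1 fails.

1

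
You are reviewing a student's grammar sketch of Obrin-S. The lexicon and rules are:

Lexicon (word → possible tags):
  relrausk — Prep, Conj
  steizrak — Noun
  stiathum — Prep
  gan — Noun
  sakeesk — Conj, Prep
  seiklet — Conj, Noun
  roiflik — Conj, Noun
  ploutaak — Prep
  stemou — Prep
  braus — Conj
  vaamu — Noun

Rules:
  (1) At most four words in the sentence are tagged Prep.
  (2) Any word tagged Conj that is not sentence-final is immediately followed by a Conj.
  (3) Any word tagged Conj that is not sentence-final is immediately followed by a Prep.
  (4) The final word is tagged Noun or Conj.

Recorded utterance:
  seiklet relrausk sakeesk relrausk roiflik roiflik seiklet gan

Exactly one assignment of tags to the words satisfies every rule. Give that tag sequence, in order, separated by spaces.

Noun Prep Prep Prep Noun Noun Noun Noun

Candidates per position — 1:seiklet {Conj,Noun}; 2:relrausk {Prep,Conj}; 3:sakeesk {Conj,Prep}; 4:relrausk {Prep,Conj}; 5:roiflik {Conj,Noun}; 6:roiflik {Conj,Noun}; 7:seiklet {Conj,Noun}; 8:gan {Noun}.
Position 1: tagging it Conj would leave rule 2 unsatisfiable, so it must be Noun.
Position 2: tagging it Conj would leave rule 2 unsatisfiable, so it must be Prep.
Position 3: tagging it Conj would leave rule 2 unsatisfiable, so it must be Prep.
Position 4: tagging it Conj would leave rule 2 unsatisfiable, so it must be Prep.
Position 5: tagging it Conj would leave rule 2 unsatisfiable, so it must be Noun.
Position 6: tagging it Conj would leave rule 2 unsatisfiable, so it must be Noun.
Position 7: tagging it Conj would leave rule 2 unsatisfiable, so it must be Noun.
The only consistent sequence is: Noun Prep Prep Prep Noun Noun Noun Noun.
Check: rule 1 ✓; rule 2 ✓; rule 3 ✓; rule 4 ✓.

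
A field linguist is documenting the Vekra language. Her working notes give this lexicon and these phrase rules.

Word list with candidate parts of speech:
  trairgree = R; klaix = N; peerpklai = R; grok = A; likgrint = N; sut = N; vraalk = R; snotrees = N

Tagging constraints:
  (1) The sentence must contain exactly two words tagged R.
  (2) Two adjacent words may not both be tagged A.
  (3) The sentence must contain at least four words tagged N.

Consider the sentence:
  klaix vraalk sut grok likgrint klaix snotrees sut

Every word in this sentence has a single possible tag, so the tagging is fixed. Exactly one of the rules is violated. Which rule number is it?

1

Fixed tagging: N R N A N N N N.
Applying the rules: R1 fail, R2 pass, R3 pass.
Only rule 1 fails.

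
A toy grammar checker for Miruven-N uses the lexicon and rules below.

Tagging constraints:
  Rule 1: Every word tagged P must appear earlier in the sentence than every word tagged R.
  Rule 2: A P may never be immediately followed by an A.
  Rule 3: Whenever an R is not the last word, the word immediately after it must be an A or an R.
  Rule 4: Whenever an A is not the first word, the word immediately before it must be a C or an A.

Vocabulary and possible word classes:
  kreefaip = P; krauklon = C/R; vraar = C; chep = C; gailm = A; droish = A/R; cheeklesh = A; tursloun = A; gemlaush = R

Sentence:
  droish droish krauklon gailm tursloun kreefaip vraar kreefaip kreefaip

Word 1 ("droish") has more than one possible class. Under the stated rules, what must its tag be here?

Candidates per position — 1:droish {A,R}; 2:droish {A,R}; 3:krauklon {C,R}; 4:gailm {A}; 5:tursloun {A}; 6:kreefaip {P}; 7:vraar {C}; 8:kreefaip {P}; 9:kreefaip {P}.
Position 1: tagging it R would leave rule 1 unsatisfiable, so it must be A.
Position 2: tagging it R would leave rule 1 unsatisfiable, so it must be A.
Position 3: tagging it R would leave rule 1 unsatisfiable, so it must be C.
The only consistent sequence is: A A C A A P C P P.
Verifying each rule — rule 1 holds; rule 2 holds; rule 3 holds; rule 4 holds.

A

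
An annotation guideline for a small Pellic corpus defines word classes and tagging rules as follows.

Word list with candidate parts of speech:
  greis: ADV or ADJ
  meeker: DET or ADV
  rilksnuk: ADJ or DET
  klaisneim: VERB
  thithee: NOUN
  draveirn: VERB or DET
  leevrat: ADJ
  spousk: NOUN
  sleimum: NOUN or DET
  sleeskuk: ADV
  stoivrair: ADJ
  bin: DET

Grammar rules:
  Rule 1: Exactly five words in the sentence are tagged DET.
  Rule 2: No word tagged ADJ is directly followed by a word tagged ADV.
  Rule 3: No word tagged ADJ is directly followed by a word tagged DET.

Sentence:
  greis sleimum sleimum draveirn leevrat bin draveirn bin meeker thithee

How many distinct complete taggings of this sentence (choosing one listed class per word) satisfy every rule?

0

Candidates per position — 1:greis {ADV,ADJ}; 2:sleimum {NOUN,DET}; 3:sleimum {NOUN,DET}; 4:draveirn {VERB,DET}; 5:leevrat {ADJ}; 6:bin {DET}; 7:draveirn {VERB,DET}; 8:bin {DET}; 9:meeker {DET,ADV}; 10:thithee {NOUN}.
There are 64 candidate sequences in total.
Rule 3 cannot be satisfied by any choice of tags from the lexicon.
So there is no consistent tagging.
Count = 0.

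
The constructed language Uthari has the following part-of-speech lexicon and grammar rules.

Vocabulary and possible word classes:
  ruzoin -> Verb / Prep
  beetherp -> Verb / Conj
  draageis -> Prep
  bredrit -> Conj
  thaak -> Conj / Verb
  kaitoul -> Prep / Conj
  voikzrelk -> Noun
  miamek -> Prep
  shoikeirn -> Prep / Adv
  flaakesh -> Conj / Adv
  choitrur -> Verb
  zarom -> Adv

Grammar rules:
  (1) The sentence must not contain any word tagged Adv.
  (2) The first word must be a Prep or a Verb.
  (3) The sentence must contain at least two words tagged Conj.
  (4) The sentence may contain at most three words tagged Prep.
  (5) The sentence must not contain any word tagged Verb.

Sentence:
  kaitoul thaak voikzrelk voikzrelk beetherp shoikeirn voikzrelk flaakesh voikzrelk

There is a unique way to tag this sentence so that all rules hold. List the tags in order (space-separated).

Candidates per position — 1:kaitoul {Prep,Conj}; 2:thaak {Conj,Verb}; 3:voikzrelk {Noun}; 4:voikzrelk {Noun}; 5:beetherp {Verb,Conj}; 6:shoikeirn {Prep,Adv}; 7:voikzrelk {Noun}; 8:flaakesh {Conj,Adv}; 9:voikzrelk {Noun}.
Word 1 cannot be Conj — rule 2 would then fail for every completion. It is Prep.
Word 2 cannot be Verb — rule 5 would then fail for every completion. It is Conj.
Word 5 cannot be Verb — rule 5 would then fail for every completion. It is Conj.
Word 6 cannot be Adv — rule 1 would then fail for every completion. It is Prep.
Word 8 cannot be Adv — rule 1 would then fail for every completion. It is Conj.
That leaves exactly one tagging: Prep Conj Noun Noun Conj Prep Noun Conj Noun.
Verifying each rule — rule 1 holds; rule 2 holds; rule 3 holds; rule 4 holds; rule 5 holds.

Prep Conj Noun Noun Conj Prep Noun Conj Noun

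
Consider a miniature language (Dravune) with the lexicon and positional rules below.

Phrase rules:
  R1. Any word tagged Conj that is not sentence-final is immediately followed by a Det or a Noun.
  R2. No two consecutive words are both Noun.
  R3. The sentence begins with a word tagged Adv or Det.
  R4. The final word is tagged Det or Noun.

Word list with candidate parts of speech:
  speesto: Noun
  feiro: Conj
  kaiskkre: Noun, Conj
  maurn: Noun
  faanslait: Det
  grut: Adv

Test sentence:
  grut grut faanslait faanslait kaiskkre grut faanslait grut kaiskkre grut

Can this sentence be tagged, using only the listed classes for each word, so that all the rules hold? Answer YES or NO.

Candidates per position — 1:grut {Adv}; 2:grut {Adv}; 3:faanslait {Det}; 4:faanslait {Det}; 5:kaiskkre {Noun,Conj}; 6:grut {Adv}; 7:faanslait {Det}; 8:grut {Adv}; 9:kaiskkre {Noun,Conj}; 10:grut {Adv}.
Rule 4 cannot be satisfied by any choice of tags from the lexicon.
So there is no consistent tagging.

NO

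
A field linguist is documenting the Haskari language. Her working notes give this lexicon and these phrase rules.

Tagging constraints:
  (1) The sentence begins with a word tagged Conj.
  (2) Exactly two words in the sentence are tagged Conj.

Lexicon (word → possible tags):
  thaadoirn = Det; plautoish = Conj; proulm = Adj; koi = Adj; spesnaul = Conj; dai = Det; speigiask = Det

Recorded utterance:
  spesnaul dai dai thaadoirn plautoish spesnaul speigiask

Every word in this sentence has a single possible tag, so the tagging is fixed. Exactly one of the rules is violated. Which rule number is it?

Fixed tagging: Conj Det Det Det Conj Conj Det.
Applying the rules: R1 pass, R2 fail.
Only rule 2 fails.

2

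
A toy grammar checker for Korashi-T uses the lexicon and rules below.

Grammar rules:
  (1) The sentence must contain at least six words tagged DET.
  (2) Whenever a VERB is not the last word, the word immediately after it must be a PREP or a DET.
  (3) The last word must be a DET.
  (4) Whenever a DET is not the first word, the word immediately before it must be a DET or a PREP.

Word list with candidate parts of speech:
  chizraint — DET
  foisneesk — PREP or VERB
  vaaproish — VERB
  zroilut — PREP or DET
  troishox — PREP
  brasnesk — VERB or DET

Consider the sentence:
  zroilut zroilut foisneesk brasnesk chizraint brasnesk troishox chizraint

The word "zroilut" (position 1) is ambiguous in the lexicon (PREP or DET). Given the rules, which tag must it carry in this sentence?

Candidates per position — 1:zroilut {PREP,DET}; 2:zroilut {PREP,DET}; 3:foisneesk {PREP,VERB}; 4:brasnesk {VERB,DET}; 5:chizraint {DET}; 6:brasnesk {VERB,DET}; 7:troishox {PREP}; 8:chizraint {DET}.
Position 1: PREP is ruled out by rule 1; that leaves DET.
Position 2: PREP is ruled out by rule 1; that leaves DET.
Position 3: VERB is ruled out by rule 4; that leaves PREP.
Position 4: VERB is ruled out by rule 1; that leaves DET.
Position 6: VERB is ruled out by rule 1; that leaves DET.
That leaves exactly one tagging: DET DET PREP DET DET DET PREP DET.
Verifying each rule — rule 1 ✓; rule 2 ✓; rule 3 ✓; rule 4 ✓.

DET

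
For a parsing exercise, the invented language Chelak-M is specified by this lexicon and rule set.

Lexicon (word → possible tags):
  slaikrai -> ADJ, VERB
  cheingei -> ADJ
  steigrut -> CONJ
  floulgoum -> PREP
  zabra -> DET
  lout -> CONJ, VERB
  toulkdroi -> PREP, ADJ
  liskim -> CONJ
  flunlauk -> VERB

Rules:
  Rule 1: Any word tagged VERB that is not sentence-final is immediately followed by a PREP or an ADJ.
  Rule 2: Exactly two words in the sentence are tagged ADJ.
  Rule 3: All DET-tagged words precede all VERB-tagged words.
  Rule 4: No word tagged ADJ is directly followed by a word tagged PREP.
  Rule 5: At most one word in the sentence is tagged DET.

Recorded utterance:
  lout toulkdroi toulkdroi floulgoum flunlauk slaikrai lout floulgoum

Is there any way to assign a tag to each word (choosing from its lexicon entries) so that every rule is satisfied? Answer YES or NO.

NO

Candidates per position — 1:lout {CONJ,VERB}; 2:toulkdroi {PREP,ADJ}; 3:toulkdroi {PREP,ADJ}; 4:floulgoum {PREP}; 5:flunlauk {VERB}; 6:slaikrai {ADJ,VERB}; 7:lout {CONJ,VERB}; 8:floulgoum {PREP}.
Every candidate sequence violates at least one rule; no consistent tagging exists.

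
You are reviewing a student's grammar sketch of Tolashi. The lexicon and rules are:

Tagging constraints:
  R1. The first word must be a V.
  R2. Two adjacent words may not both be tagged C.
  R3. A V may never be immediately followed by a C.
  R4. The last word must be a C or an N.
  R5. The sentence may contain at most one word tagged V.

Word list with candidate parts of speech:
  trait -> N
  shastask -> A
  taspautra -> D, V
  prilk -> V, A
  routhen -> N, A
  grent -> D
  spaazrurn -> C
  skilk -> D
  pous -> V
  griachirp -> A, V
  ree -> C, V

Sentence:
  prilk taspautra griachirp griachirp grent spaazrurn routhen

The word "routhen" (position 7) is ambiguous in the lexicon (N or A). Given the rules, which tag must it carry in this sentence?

Candidates per position — 1:prilk {V,A}; 2:taspautra {D,V}; 3:griachirp {A,V}; 4:griachirp {A,V}; 5:grent {D}; 6:spaazrurn {C}; 7:routhen {N,A}.
If word 1 were A, no tagging could satisfy rule 1; so word 1 is V.
If word 2 were V, no tagging could satisfy rule 5; so word 2 is D.
If word 3 were V, no tagging could satisfy rule 5; so word 3 is A.
If word 4 were V, no tagging could satisfy rule 5; so word 4 is A.
If word 7 were A, no tagging could satisfy rule 4; so word 7 is N.
The only consistent sequence is: V D A A D C N.
Check: rule 1 ok; rule 2 ok; rule 3 ok; rule 4 ok; rule 5 ok.

N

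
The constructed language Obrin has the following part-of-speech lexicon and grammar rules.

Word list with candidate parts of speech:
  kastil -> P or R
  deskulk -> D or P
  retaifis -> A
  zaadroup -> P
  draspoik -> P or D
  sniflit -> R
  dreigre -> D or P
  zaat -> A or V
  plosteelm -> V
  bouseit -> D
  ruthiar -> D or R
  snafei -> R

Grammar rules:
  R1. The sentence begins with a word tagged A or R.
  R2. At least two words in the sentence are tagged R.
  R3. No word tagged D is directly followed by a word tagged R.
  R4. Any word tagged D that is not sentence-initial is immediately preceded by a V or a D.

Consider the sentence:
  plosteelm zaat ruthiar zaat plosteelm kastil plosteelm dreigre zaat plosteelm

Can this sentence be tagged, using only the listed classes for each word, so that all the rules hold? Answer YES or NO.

NO

Candidates per position — 1:plosteelm {V}; 2:zaat {A,V}; 3:ruthiar {D,R}; 4:zaat {A,V}; 5:plosteelm {V}; 6:kastil {P,R}; 7:plosteelm {V}; 8:dreigre {D,P}; 9:zaat {A,V}; 10:plosteelm {V}.
Rule 1 cannot be satisfied by any choice of tags from the lexicon.
So there is no consistent tagging.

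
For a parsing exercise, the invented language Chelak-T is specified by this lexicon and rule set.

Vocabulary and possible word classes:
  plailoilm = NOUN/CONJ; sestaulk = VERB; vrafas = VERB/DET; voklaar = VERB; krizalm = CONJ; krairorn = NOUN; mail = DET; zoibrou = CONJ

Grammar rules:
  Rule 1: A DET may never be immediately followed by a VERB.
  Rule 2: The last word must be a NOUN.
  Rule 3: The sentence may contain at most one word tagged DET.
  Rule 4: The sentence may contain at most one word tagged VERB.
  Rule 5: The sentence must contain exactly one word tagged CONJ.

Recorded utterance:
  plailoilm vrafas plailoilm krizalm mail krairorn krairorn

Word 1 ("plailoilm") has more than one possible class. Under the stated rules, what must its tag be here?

NOUN

Candidates per position — 1:plailoilm {NOUN,CONJ}; 2:vrafas {VERB,DET}; 3:plailoilm {NOUN,CONJ}; 4:krizalm {CONJ}; 5:mail {DET}; 6:krairorn {NOUN}; 7:krairorn {NOUN}.
At position 1, choosing CONJ makes rule 5 impossible to satisfy; hence NOUN.
At position 2, choosing DET makes rule 3 impossible to satisfy; hence VERB.
At position 3, choosing CONJ makes rule 5 impossible to satisfy; hence NOUN.
That leaves exactly one tagging: NOUN VERB NOUN CONJ DET NOUN NOUN.
Rule-by-rule: rule 1 ✓; rule 2 ✓; rule 3 ✓; rule 4 ✓; rule 5 ✓.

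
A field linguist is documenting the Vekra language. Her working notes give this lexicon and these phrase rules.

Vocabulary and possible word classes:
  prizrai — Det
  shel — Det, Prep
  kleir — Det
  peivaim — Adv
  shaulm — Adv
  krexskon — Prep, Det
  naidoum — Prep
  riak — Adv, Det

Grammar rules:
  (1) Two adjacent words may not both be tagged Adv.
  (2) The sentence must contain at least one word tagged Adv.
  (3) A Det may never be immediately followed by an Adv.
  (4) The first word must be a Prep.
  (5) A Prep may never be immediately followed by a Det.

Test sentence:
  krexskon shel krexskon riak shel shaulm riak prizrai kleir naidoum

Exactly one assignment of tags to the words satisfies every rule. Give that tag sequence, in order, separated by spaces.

Prep Prep Prep Adv Prep Adv Det Det Det Prep

Candidates per position — 1:krexskon {Prep,Det}; 2:shel {Det,Prep}; 3:krexskon {Prep,Det}; 4:riak {Adv,Det}; 5:shel {Det,Prep}; 6:shaulm {Adv}; 7:riak {Adv,Det}; 8:prizrai {Det}; 9:kleir {Det}; 10:naidoum {Prep}.
Position 1: tagging it Det would leave rule 4 unsatisfiable, so it must be Prep.
Position 2: tagging it Det would leave rule 5 unsatisfiable, so it must be Prep.
Position 3: tagging it Det would leave rule 5 unsatisfiable, so it must be Prep.
Position 4: tagging it Det would leave rule 5 unsatisfiable, so it must be Adv.
Position 5: tagging it Det would leave rule 3 unsatisfiable, so it must be Prep.
Position 7: tagging it Adv would leave rule 1 unsatisfiable, so it must be Det.
That leaves exactly one tagging: Prep Prep Prep Adv Prep Adv Det Det Det Prep.
Verifying each rule — rule 1 satisfied; rule 2 satisfied; rule 3 satisfied; rule 4 satisfied; rule 5 satisfied.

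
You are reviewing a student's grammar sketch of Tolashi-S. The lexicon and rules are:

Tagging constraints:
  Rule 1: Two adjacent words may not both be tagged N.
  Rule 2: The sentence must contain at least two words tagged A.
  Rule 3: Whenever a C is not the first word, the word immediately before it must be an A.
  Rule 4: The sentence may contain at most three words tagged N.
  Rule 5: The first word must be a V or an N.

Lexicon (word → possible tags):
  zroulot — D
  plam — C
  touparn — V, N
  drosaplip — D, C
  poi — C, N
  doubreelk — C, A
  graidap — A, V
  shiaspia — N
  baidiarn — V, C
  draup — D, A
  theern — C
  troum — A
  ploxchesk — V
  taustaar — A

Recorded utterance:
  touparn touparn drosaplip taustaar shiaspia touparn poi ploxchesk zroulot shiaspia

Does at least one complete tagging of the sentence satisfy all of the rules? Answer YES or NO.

NO

Candidates per position — 1:touparn {V,N}; 2:touparn {V,N}; 3:drosaplip {D,C}; 4:taustaar {A}; 5:shiaspia {N}; 6:touparn {V,N}; 7:poi {C,N}; 8:ploxchesk {V}; 9:zroulot {D}; 10:shiaspia {N}.
Rule 2 cannot be satisfied by any choice of tags from the lexicon.
So there is no consistent tagging.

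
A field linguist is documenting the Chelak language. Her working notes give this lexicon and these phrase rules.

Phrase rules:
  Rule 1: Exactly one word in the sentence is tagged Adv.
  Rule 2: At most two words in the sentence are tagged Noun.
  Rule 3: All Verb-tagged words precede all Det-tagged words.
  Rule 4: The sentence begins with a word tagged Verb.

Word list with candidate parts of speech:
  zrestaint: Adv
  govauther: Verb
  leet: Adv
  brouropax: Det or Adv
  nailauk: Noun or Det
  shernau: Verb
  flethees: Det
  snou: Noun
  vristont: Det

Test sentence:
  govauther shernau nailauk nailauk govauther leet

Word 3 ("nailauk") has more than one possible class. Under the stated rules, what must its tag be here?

Candidates per position — 1:govauther {Verb}; 2:shernau {Verb}; 3:nailauk {Noun,Det}; 4:nailauk {Noun,Det}; 5:govauther {Verb}; 6:leet {Adv}.
If word 3 were Det, no tagging could satisfy rule 3; so word 3 is Noun.
If word 4 were Det, no tagging could satisfy rule 3; so word 4 is Noun.
The only consistent sequence is: Verb Verb Noun Noun Verb Adv.
Check: rule 1 satisfied; rule 2 satisfied; rule 3 satisfied; rule 4 satisfied.

Noun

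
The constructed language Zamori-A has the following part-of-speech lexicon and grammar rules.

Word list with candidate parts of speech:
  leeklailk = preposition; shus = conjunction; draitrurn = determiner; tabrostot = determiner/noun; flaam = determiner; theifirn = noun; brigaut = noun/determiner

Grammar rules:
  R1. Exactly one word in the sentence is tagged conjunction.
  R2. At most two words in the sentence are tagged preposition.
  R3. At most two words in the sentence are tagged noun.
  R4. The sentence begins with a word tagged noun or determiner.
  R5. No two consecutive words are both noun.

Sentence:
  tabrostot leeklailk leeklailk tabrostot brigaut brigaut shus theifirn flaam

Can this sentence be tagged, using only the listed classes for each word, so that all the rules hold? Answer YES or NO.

Candidates per position — 1:tabrostot {determiner,noun}; 2:leeklailk {preposition}; 3:leeklailk {preposition}; 4:tabrostot {determiner,noun}; 5:brigaut {noun,determiner}; 6:brigaut {noun,determiner}; 7:shus {conjunction}; 8:theifirn {noun}; 9:flaam {determiner}.
One satisfying assignment: determiner preposition preposition determiner determiner noun conjunction noun determiner.
Verifying each rule — rule 1 ok; rule 2 ok; rule 3 ok; rule 4 ok; rule 5 ok.

YES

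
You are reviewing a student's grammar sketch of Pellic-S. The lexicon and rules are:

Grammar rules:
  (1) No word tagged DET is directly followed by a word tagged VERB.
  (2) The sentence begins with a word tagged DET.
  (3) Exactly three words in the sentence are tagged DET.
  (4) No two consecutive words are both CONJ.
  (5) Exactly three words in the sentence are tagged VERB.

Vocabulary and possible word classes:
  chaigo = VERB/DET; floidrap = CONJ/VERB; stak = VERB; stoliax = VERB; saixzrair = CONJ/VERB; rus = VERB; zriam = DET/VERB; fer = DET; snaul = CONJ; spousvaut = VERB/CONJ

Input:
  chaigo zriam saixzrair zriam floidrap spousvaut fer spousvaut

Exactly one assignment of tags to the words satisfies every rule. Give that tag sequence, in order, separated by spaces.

Candidates per position — 1:chaigo {VERB,DET}; 2:zriam {DET,VERB}; 3:saixzrair {CONJ,VERB}; 4:zriam {DET,VERB}; 5:floidrap {CONJ,VERB}; 6:spousvaut {VERB,CONJ}; 7:fer {DET}; 8:spousvaut {VERB,CONJ}.
Position 1: tagging it VERB would leave rule 2 unsatisfiable, so it must be DET.
Position 2: tagging it VERB would leave rule 1 unsatisfiable, so it must be DET.
Position 3: tagging it VERB would leave rule 1 unsatisfiable, so it must be CONJ.
Position 4: tagging it DET would leave rule 3 unsatisfiable, so it must be VERB.
Position 8: tagging it VERB would leave rule 1 unsatisfiable, so it must be CONJ.
Position 5: tagging it CONJ would leave rule 5 unsatisfiable, so it must be VERB.
Position 6: tagging it CONJ would leave rule 5 unsatisfiable, so it must be VERB.
The unique satisfying tagging is: DET DET CONJ VERB VERB VERB DET CONJ.
Check: rule 1 ✓; rule 2 ✓; rule 3 ✓; rule 4 ✓; rule 5 ✓.

DET DET CONJ VERB VERB VERB DET CONJ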